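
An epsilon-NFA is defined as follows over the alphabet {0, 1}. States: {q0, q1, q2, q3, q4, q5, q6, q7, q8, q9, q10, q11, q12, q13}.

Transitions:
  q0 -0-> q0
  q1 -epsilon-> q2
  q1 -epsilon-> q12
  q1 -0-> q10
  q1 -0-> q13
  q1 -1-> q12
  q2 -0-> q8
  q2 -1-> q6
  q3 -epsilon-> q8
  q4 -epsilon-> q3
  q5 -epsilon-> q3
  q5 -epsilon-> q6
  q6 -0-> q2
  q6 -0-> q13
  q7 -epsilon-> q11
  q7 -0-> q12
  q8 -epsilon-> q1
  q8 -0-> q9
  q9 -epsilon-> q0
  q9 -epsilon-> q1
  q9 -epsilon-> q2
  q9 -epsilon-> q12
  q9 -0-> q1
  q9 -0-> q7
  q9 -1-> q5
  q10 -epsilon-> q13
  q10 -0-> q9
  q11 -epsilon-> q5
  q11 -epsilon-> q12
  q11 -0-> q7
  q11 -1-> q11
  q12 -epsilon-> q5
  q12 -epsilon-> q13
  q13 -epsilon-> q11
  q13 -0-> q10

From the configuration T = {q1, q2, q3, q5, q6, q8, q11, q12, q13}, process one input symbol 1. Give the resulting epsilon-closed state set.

q1 on 1 → {q12}.
q2 on 1 → {q6}.
q11 on 1 → {q11}.
No 1-transition from q3, q5, q6, q8, q12, q13.
Union after reading 1: {q6, q11, q12}.
Now take the epsilon-closure:
From q11 via epsilon: add q5.
From q12 via epsilon: add q13.
From q5 via epsilon: add q3.
From q3 via epsilon: add q8.
From q8 via epsilon: add q1.
From q1 via epsilon: add q2.
No new states can be added; the closed set is {q1, q2, q3, q5, q6, q8, q11, q12, q13}.

{q1, q2, q3, q5, q6, q8, q11, q12, q13}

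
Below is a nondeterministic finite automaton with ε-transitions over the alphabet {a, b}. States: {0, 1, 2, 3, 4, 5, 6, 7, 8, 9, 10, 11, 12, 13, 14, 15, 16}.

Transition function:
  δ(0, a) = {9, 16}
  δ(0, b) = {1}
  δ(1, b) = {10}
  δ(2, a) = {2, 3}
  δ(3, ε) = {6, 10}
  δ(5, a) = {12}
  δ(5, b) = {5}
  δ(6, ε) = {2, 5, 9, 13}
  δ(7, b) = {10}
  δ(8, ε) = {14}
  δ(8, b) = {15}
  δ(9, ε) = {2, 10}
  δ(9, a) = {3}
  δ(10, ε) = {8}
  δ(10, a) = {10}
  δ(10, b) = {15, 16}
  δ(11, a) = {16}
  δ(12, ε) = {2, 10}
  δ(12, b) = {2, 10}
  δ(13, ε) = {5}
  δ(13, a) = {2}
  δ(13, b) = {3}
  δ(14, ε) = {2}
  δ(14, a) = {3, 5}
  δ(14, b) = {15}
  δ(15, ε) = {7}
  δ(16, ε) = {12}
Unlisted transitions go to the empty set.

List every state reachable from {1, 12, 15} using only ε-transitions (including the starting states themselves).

Start with {1, 12, 15}.
From 12 via ε: add 2, 10.
From 15 via ε: add 7.
From 10 via ε: add 8.
From 8 via ε: add 14.
No new states can be added; the closed set is {1, 2, 7, 8, 10, 12, 14, 15}.

{1, 2, 7, 8, 10, 12, 14, 15}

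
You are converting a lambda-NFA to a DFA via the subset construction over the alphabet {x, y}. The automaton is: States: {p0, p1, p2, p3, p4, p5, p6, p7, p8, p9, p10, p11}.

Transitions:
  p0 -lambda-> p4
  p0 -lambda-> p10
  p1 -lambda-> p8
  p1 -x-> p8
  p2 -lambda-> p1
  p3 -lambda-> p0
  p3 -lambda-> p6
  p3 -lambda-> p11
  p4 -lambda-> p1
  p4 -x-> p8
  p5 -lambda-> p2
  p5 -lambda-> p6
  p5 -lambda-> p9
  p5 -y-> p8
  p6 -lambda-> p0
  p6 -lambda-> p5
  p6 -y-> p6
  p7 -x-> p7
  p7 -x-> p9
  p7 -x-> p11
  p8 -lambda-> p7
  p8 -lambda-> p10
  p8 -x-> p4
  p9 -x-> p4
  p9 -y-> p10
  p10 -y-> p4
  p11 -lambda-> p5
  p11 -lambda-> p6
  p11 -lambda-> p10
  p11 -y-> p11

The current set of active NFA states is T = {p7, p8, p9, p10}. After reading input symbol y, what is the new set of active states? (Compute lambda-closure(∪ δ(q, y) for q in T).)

{p1, p4, p7, p8, p10}

p9 on y → {p10}.
p10 on y → {p4}.
No y-transition from p7, p8.
Union after reading y: {p4, p10}.
Now take the lambda-closure:
From p4 via lambda: add p1.
From p1 via lambda: add p8.
From p8 via lambda: add p7.
No new states can be added; the closed set is {p1, p4, p7, p8, p10}.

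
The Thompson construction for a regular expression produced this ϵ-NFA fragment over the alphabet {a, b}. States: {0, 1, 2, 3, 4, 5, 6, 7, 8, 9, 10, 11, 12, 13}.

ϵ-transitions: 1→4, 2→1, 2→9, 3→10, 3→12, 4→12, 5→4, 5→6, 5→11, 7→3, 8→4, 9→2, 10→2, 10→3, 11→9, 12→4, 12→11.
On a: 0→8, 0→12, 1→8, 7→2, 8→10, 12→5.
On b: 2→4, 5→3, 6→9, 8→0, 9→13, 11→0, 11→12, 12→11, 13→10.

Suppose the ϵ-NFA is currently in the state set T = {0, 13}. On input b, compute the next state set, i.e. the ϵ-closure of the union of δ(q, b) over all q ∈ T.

{1, 2, 3, 4, 9, 10, 11, 12}

13 on b → {10}.
No b-transition from 0.
Union after reading b: {10}.
Now take the ϵ-closure:
From 10 via ϵ: add 2, 3.
From 2 via ϵ: add 1, 9.
From 3 via ϵ: add 12.
From 1 via ϵ: add 4.
From 12 via ϵ: add 11.
No new states can be added; the closed set is {1, 2, 3, 4, 9, 10, 11, 12}.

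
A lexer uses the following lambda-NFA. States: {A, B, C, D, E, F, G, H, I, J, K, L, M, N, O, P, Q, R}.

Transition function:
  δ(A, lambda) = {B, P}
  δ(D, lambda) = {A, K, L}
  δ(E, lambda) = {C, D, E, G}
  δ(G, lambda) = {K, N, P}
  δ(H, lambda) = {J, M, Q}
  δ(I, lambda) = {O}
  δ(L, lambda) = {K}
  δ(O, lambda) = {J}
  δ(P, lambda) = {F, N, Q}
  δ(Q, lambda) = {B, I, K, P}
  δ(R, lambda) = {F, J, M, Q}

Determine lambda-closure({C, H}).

Start with {C, H}.
From H via lambda: add J, M, Q.
From Q via lambda: add B, I, K, P.
From I via lambda: add O.
From P via lambda: add F, N.
No new states can be added; the closed set is {B, C, F, H, I, J, K, M, N, O, P, Q}.

{B, C, F, H, I, J, K, M, N, O, P, Q}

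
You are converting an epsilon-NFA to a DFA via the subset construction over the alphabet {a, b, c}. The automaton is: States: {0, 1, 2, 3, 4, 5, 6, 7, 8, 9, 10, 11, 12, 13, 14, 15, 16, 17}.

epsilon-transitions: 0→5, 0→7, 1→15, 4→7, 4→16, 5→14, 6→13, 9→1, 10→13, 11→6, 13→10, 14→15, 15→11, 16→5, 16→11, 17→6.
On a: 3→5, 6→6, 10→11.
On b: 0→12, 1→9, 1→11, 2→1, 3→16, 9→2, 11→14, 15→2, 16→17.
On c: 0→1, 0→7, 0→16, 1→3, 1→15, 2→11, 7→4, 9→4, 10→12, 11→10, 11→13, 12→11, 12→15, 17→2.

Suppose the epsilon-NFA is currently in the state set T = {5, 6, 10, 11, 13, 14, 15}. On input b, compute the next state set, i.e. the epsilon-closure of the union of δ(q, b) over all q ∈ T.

11 on b → {14}.
15 on b → {2}.
No b-transition from 5, 6, 10, 13, 14.
Union after reading b: {2, 14}.
Now take the epsilon-closure:
From 14 via epsilon: add 15.
From 15 via epsilon: add 11.
From 11 via epsilon: add 6.
From 6 via epsilon: add 13.
From 13 via epsilon: add 10.
No new states can be added; the closed set is {2, 6, 10, 11, 13, 14, 15}.

{2, 6, 10, 11, 13, 14, 15}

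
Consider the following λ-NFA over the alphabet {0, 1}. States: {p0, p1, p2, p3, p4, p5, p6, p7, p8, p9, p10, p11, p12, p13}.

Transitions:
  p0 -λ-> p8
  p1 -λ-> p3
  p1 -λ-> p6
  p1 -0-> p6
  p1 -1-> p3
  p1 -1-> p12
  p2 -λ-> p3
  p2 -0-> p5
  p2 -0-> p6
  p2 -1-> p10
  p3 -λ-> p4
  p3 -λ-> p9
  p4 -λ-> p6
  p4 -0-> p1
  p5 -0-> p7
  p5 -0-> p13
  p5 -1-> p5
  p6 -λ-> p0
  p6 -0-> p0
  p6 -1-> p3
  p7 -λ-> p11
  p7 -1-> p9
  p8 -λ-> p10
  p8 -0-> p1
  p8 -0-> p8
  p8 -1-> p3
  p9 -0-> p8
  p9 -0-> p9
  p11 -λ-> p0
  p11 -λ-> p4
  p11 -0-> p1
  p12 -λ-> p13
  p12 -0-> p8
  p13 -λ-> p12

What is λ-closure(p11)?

{p0, p4, p6, p8, p10, p11}

Start with {p11}.
From p11 via λ: add p0, p4.
From p0 via λ: add p8.
From p4 via λ: add p6.
From p8 via λ: add p10.
No new states can be added; the closed set is {p0, p4, p6, p8, p10, p11}.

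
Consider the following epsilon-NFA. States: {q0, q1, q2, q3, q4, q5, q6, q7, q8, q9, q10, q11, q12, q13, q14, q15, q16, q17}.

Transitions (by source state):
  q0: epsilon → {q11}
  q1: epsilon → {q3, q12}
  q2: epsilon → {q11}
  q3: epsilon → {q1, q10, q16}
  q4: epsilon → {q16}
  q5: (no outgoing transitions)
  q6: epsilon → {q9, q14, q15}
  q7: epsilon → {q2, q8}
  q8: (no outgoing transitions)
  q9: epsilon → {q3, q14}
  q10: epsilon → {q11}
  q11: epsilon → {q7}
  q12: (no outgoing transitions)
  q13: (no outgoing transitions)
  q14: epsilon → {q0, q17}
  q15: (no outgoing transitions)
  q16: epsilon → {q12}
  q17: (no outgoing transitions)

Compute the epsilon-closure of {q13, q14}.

Start with {q13, q14}.
From q14 via epsilon: add q0, q17.
From q0 via epsilon: add q11.
From q11 via epsilon: add q7.
From q7 via epsilon: add q2, q8.
No new states can be added; the closed set is {q0, q2, q7, q8, q11, q13, q14, q17}.

{q0, q2, q7, q8, q11, q13, q14, q17}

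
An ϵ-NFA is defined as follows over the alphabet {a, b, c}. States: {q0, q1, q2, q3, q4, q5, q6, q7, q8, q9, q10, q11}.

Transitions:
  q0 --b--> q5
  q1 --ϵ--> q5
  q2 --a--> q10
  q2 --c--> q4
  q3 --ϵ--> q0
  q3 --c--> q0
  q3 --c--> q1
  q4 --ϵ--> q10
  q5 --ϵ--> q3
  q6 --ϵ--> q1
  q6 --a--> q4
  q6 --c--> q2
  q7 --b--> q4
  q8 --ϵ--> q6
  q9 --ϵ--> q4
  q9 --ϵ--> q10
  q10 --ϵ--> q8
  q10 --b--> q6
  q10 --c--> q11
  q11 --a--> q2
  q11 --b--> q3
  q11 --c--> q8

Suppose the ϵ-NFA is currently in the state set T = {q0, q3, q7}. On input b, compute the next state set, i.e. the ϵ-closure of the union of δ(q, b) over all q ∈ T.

q0 on b → {q5}.
q7 on b → {q4}.
No b-transition from q3.
Union after reading b: {q4, q5}.
Now take the ϵ-closure:
From q4 via ϵ: add q10.
From q5 via ϵ: add q3.
From q3 via ϵ: add q0.
From q10 via ϵ: add q8.
From q8 via ϵ: add q6.
From q6 via ϵ: add q1.
No new states can be added; the closed set is {q0, q1, q3, q4, q5, q6, q8, q10}.

{q0, q1, q3, q4, q5, q6, q8, q10}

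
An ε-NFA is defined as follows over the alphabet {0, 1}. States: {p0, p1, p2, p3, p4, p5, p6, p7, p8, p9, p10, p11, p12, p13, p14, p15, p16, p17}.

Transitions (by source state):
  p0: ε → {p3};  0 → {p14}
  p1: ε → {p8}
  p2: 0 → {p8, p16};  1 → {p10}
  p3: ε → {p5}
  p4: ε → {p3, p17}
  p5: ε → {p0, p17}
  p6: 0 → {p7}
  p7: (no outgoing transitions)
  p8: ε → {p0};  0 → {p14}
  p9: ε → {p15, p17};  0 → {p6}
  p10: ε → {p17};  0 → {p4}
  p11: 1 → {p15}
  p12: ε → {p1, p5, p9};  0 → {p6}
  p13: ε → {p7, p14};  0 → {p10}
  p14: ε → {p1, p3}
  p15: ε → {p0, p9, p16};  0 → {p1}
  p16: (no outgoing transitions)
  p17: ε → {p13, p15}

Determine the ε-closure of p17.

{p0, p1, p3, p5, p7, p8, p9, p13, p14, p15, p16, p17}

Start with {p17}.
From p17 via ε: add p13, p15.
From p13 via ε: add p7, p14.
From p15 via ε: add p0, p9, p16.
From p0 via ε: add p3.
From p14 via ε: add p1.
From p1 via ε: add p8.
From p3 via ε: add p5.
No new states can be added; the closed set is {p0, p1, p3, p5, p7, p8, p9, p13, p14, p15, p16, p17}.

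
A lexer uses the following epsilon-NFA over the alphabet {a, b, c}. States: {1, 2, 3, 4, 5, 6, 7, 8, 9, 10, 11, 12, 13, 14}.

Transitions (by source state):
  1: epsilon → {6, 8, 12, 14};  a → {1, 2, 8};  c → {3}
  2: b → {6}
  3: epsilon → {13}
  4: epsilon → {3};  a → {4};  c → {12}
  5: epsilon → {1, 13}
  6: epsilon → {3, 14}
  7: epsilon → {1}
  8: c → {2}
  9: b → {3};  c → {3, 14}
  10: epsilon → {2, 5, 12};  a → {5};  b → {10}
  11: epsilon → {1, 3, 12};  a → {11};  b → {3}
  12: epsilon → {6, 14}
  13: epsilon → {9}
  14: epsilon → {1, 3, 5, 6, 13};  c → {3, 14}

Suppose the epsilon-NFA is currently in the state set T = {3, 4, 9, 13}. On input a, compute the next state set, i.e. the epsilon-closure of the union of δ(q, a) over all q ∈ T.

{3, 4, 9, 13}

4 on a → {4}.
No a-transition from 3, 9, 13.
Union after reading a: {4}.
Now take the epsilon-closure:
From 4 via epsilon: add 3.
From 3 via epsilon: add 13.
From 13 via epsilon: add 9.
No new states can be added; the closed set is {3, 4, 9, 13}.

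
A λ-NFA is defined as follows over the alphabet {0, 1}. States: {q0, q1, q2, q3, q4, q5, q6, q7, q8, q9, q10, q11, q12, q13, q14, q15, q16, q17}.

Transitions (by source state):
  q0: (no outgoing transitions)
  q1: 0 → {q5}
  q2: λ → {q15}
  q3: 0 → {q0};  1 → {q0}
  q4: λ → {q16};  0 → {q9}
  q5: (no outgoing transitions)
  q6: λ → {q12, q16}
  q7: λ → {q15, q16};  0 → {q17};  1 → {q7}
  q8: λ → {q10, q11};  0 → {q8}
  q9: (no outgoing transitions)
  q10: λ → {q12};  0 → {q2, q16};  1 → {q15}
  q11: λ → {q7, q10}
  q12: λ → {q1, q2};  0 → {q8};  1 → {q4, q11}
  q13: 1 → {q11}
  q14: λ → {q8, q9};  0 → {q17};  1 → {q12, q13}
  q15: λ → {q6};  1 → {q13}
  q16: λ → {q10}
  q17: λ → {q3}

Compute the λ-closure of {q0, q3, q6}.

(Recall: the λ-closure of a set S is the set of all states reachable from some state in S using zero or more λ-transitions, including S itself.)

Start with {q0, q3, q6}.
From q6 via λ: add q12, q16.
From q12 via λ: add q1, q2.
From q16 via λ: add q10.
From q2 via λ: add q15.
No new states can be added; the closed set is {q0, q1, q2, q3, q6, q10, q12, q15, q16}.

{q0, q1, q2, q3, q6, q10, q12, q15, q16}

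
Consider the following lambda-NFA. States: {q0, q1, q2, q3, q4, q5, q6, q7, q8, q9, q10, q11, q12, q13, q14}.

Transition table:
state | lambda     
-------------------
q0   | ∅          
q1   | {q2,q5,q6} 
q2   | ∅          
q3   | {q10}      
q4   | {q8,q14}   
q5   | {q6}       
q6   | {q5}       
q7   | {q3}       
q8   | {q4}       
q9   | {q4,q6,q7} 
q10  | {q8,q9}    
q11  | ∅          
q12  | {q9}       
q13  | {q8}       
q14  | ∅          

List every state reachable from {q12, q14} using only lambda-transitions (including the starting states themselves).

Start with {q12, q14}.
From q12 via lambda: add q9.
From q9 via lambda: add q4, q6, q7.
From q4 via lambda: add q8.
From q6 via lambda: add q5.
From q7 via lambda: add q3.
From q3 via lambda: add q10.
No new states can be added; the closed set is {q3, q4, q5, q6, q7, q8, q9, q10, q12, q14}.

{q3, q4, q5, q6, q7, q8, q9, q10, q12, q14}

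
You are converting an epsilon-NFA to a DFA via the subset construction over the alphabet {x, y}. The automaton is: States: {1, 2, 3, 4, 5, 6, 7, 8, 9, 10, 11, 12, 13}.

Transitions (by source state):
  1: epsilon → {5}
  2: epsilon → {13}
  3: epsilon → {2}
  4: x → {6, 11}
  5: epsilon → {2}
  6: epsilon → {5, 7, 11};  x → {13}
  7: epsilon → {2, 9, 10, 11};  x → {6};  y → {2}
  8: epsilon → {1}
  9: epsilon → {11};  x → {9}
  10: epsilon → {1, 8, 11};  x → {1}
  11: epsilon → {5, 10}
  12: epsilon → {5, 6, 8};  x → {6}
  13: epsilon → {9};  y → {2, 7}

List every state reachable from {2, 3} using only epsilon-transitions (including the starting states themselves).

{1, 2, 3, 5, 8, 9, 10, 11, 13}

Start with {2, 3}.
From 2 via epsilon: add 13.
From 13 via epsilon: add 9.
From 9 via epsilon: add 11.
From 11 via epsilon: add 5, 10.
From 10 via epsilon: add 1, 8.
No new states can be added; the closed set is {1, 2, 3, 5, 8, 9, 10, 11, 13}.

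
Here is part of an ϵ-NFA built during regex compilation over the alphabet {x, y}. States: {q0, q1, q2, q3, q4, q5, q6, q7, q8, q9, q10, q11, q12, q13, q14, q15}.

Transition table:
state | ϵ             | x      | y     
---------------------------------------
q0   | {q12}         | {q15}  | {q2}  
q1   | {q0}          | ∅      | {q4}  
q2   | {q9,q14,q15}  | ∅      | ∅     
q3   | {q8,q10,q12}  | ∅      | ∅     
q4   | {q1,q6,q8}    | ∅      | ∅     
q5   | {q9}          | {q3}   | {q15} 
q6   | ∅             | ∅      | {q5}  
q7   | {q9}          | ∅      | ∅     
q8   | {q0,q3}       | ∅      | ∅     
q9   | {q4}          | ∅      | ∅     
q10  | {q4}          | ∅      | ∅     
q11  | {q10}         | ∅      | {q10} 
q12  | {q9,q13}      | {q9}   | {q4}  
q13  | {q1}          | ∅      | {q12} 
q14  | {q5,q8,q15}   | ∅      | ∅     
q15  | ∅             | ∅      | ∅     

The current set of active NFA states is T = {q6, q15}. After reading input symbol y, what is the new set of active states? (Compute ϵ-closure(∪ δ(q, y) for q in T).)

q6 on y → {q5}.
No y-transition from q15.
Union after reading y: {q5}.
Now take the ϵ-closure:
From q5 via ϵ: add q9.
From q9 via ϵ: add q4.
From q4 via ϵ: add q1, q6, q8.
From q1 via ϵ: add q0.
From q8 via ϵ: add q3.
From q0 via ϵ: add q12.
From q3 via ϵ: add q10.
From q12 via ϵ: add q13.
No new states can be added; the closed set is {q0, q1, q3, q4, q5, q6, q8, q9, q10, q12, q13}.

{q0, q1, q3, q4, q5, q6, q8, q9, q10, q12, q13}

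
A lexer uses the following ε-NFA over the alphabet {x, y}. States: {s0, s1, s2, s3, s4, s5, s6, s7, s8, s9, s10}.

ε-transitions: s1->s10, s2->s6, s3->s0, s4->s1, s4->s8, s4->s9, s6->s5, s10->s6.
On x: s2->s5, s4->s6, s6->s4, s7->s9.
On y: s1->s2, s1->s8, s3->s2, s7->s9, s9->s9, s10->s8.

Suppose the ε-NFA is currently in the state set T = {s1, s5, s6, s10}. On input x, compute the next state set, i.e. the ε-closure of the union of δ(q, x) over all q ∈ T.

{s1, s4, s5, s6, s8, s9, s10}

s6 on x → {s4}.
No x-transition from s1, s5, s10.
Union after reading x: {s4}.
Now take the ε-closure:
From s4 via ε: add s1, s8, s9.
From s1 via ε: add s10.
From s10 via ε: add s6.
From s6 via ε: add s5.
No new states can be added; the closed set is {s1, s4, s5, s6, s8, s9, s10}.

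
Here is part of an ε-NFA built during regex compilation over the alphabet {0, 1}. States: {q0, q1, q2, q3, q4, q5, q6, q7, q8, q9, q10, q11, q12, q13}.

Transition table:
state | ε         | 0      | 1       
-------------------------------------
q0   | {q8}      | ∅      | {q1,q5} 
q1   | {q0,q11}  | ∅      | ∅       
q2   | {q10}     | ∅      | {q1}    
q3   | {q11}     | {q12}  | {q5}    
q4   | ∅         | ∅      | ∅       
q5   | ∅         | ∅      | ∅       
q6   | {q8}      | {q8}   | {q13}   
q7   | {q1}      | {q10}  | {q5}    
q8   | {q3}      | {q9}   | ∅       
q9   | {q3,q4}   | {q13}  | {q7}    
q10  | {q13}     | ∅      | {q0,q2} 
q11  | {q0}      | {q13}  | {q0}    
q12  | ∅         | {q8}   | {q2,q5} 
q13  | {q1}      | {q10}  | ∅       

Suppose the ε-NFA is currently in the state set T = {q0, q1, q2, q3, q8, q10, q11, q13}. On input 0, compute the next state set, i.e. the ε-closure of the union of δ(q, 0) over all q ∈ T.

q3 on 0 → {q12}.
q8 on 0 → {q9}.
q11 on 0 → {q13}.
q13 on 0 → {q10}.
No 0-transition from q0, q1, q2, q10.
Union after reading 0: {q9, q10, q12, q13}.
Now take the ε-closure:
From q9 via ε: add q3, q4.
From q13 via ε: add q1.
From q1 via ε: add q0, q11.
From q0 via ε: add q8.
No new states can be added; the closed set is {q0, q1, q3, q4, q8, q9, q10, q11, q12, q13}.

{q0, q1, q3, q4, q8, q9, q10, q11, q12, q13}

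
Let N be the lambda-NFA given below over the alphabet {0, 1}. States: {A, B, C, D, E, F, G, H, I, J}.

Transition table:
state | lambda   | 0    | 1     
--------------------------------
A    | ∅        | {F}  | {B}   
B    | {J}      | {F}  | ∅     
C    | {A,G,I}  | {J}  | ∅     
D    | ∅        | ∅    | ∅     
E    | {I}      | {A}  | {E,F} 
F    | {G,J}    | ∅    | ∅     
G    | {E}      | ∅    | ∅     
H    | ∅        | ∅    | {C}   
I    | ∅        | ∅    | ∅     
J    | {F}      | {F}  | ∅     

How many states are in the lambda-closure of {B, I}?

6

Start with {B, I}.
From B via lambda: add J.
From J via lambda: add F.
From F via lambda: add G.
From G via lambda: add E.
lambda-closure = {B, E, F, G, I, J}, which has 6 states.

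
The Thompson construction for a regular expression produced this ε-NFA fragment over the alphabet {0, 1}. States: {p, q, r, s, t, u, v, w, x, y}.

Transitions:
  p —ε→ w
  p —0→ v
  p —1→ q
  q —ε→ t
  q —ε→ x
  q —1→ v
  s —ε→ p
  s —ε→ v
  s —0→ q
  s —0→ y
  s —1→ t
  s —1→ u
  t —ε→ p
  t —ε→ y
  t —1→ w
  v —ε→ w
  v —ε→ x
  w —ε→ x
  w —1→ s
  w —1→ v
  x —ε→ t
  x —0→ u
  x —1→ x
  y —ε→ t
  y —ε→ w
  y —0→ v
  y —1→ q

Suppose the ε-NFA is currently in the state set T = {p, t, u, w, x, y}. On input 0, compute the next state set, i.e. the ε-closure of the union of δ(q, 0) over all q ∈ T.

{p, t, u, v, w, x, y}

p on 0 → {v}.
x on 0 → {u}.
y on 0 → {v}.
No 0-transition from t, u, w.
Union after reading 0: {u, v}.
Now take the ε-closure:
From v via ε: add w, x.
From x via ε: add t.
From t via ε: add p, y.
No new states can be added; the closed set is {p, t, u, v, w, x, y}.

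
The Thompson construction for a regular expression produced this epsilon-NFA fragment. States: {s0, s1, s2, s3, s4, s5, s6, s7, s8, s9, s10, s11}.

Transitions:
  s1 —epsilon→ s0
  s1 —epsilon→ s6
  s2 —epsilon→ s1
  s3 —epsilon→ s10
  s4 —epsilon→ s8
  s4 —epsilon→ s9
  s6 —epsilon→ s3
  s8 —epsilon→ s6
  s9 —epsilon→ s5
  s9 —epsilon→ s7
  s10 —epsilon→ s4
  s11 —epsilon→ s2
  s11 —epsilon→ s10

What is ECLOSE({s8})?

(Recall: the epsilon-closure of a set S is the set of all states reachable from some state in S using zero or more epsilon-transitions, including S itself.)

Start with {s8}.
From s8 via epsilon: add s6.
From s6 via epsilon: add s3.
From s3 via epsilon: add s10.
From s10 via epsilon: add s4.
From s4 via epsilon: add s9.
From s9 via epsilon: add s5, s7.
No new states can be added; the closed set is {s3, s4, s5, s6, s7, s8, s9, s10}.

{s3, s4, s5, s6, s7, s8, s9, s10}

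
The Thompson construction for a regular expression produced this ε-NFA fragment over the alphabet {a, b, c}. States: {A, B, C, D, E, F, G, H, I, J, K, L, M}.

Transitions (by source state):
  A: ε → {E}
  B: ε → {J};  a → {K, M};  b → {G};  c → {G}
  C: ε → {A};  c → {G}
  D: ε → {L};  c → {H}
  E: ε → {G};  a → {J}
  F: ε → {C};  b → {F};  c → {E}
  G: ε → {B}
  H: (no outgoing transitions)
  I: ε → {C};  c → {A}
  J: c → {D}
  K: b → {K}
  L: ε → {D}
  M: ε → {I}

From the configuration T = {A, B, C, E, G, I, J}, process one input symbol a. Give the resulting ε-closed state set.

B on a → {K, M}.
E on a → {J}.
No a-transition from A, C, G, I, J.
Union after reading a: {J, K, M}.
Now take the ε-closure:
From M via ε: add I.
From I via ε: add C.
From C via ε: add A.
From A via ε: add E.
From E via ε: add G.
From G via ε: add B.
No new states can be added; the closed set is {A, B, C, E, G, I, J, K, M}.

{A, B, C, E, G, I, J, K, M}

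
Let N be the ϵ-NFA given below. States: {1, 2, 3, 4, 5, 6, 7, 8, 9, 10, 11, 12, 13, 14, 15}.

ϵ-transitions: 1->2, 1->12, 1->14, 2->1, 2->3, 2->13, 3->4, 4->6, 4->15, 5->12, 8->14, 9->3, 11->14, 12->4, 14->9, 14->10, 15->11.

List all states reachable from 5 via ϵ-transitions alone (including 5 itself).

Start with {5}.
From 5 via ϵ: add 12.
From 12 via ϵ: add 4.
From 4 via ϵ: add 6, 15.
From 15 via ϵ: add 11.
From 11 via ϵ: add 14.
From 14 via ϵ: add 9, 10.
From 9 via ϵ: add 3.
No new states can be added; the closed set is {3, 4, 5, 6, 9, 10, 11, 12, 14, 15}.

{3, 4, 5, 6, 9, 10, 11, 12, 14, 15}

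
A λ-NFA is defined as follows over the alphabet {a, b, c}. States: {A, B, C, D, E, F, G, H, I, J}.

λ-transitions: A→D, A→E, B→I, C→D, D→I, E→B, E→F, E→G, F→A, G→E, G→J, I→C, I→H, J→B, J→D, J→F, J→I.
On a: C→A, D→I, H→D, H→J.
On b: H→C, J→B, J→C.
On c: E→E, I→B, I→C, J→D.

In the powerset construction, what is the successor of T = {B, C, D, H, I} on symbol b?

{C, D, H, I}

H on b → {C}.
No b-transition from B, C, D, I.
Union after reading b: {C}.
Now take the λ-closure:
From C via λ: add D.
From D via λ: add I.
From I via λ: add H.
No new states can be added; the closed set is {C, D, H, I}.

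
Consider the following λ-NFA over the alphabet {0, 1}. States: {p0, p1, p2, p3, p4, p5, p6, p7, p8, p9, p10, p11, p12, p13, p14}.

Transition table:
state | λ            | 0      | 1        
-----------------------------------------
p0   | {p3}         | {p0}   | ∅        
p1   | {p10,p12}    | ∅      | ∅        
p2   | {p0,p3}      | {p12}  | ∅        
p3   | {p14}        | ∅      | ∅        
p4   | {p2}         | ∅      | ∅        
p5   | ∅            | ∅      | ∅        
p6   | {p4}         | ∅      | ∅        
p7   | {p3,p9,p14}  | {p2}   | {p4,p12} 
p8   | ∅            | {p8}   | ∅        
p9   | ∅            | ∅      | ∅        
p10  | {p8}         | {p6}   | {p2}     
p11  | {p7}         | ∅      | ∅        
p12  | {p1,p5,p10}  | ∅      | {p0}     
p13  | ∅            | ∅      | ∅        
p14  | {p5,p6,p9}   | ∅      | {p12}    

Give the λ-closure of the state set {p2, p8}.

Start with {p2, p8}.
From p2 via λ: add p0, p3.
From p3 via λ: add p14.
From p14 via λ: add p5, p6, p9.
From p6 via λ: add p4.
No new states can be added; the closed set is {p0, p2, p3, p4, p5, p6, p8, p9, p14}.

{p0, p2, p3, p4, p5, p6, p8, p9, p14}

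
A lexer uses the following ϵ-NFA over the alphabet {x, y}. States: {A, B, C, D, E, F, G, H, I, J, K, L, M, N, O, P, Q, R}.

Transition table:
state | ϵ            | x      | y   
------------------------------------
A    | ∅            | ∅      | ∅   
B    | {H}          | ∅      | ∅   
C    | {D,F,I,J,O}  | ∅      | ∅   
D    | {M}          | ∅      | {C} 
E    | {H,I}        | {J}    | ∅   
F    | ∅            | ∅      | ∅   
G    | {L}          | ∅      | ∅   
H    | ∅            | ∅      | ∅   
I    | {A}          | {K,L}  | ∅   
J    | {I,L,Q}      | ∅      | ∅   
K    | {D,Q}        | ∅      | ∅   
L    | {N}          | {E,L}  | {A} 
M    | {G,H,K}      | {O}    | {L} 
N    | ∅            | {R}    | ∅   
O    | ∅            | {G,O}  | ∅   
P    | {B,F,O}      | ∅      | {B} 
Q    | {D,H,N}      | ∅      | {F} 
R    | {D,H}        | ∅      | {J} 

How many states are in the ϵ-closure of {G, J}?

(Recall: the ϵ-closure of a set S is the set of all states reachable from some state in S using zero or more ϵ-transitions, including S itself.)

11

Start with {G, J}.
From G via ϵ: add L.
From J via ϵ: add I, Q.
From I via ϵ: add A.
From L via ϵ: add N.
From Q via ϵ: add D, H.
From D via ϵ: add M.
From M via ϵ: add K.
ϵ-closure = {A, D, G, H, I, J, K, L, M, N, Q}, which has 11 states.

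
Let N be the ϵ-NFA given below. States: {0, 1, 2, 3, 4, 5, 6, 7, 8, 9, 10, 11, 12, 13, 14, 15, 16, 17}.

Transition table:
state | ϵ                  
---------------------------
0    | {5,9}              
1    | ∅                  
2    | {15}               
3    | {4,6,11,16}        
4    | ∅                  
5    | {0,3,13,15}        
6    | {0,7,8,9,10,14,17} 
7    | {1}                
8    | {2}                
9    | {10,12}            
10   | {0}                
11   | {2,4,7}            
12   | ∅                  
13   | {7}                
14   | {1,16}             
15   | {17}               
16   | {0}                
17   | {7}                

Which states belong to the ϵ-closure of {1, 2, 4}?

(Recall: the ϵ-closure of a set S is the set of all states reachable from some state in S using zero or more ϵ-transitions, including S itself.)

Start with {1, 2, 4}.
From 2 via ϵ: add 15.
From 15 via ϵ: add 17.
From 17 via ϵ: add 7.
No new states can be added; the closed set is {1, 2, 4, 7, 15, 17}.

{1, 2, 4, 7, 15, 17}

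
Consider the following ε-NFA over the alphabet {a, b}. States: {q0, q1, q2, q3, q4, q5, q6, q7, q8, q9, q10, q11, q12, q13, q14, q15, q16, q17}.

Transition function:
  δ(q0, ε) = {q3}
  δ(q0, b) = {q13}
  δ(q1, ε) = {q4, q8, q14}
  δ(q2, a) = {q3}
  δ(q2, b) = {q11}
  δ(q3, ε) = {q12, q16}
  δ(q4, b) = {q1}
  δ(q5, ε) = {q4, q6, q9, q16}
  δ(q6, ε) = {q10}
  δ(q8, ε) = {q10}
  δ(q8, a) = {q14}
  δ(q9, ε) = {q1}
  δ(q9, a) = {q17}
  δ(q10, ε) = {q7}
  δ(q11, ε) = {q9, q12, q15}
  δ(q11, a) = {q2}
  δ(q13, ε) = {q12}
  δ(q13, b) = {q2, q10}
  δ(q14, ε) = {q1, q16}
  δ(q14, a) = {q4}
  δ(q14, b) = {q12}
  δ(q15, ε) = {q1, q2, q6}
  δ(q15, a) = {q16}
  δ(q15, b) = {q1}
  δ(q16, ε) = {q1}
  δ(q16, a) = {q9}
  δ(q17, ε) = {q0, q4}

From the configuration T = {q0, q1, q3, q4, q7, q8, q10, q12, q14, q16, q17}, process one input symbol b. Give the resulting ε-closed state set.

{q1, q4, q7, q8, q10, q12, q13, q14, q16}

q0 on b → {q13}.
q4 on b → {q1}.
q14 on b → {q12}.
No b-transition from q1, q3, q7, q8, q10, q12, q16, q17.
Union after reading b: {q1, q12, q13}.
Now take the ε-closure:
From q1 via ε: add q4, q8, q14.
From q8 via ε: add q10.
From q14 via ε: add q16.
From q10 via ε: add q7.
No new states can be added; the closed set is {q1, q4, q7, q8, q10, q12, q13, q14, q16}.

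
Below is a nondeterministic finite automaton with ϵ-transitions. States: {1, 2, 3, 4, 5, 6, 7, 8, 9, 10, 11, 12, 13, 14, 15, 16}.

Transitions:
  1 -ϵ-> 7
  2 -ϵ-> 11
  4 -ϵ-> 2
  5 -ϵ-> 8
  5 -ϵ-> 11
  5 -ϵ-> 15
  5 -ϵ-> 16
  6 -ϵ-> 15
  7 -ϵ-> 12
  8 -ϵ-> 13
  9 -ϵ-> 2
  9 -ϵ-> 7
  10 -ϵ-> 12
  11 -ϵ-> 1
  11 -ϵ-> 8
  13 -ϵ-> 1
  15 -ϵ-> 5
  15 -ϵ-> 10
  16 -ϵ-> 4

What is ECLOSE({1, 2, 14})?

Start with {1, 2, 14}.
From 1 via ϵ: add 7.
From 2 via ϵ: add 11.
From 7 via ϵ: add 12.
From 11 via ϵ: add 8.
From 8 via ϵ: add 13.
No new states can be added; the closed set is {1, 2, 7, 8, 11, 12, 13, 14}.

{1, 2, 7, 8, 11, 12, 13, 14}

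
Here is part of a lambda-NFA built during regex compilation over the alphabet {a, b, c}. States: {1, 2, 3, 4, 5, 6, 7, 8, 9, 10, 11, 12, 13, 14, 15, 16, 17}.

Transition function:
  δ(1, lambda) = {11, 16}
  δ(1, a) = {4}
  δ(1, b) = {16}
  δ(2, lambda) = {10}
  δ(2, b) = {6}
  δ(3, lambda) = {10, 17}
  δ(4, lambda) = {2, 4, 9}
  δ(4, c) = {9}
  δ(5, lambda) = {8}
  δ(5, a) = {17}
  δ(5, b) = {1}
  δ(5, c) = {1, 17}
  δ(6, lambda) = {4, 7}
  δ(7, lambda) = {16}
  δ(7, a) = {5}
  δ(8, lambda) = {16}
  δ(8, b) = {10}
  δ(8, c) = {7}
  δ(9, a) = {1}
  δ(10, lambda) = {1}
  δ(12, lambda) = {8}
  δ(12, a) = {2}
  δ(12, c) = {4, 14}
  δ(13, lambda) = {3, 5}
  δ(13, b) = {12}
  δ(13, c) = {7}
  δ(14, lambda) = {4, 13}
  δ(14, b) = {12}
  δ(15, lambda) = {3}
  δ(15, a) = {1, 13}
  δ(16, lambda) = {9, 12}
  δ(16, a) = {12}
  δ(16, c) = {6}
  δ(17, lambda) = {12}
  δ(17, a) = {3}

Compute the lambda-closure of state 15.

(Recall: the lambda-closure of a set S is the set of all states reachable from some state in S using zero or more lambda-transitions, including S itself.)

{1, 3, 8, 9, 10, 11, 12, 15, 16, 17}

Start with {15}.
From 15 via lambda: add 3.
From 3 via lambda: add 10, 17.
From 10 via lambda: add 1.
From 17 via lambda: add 12.
From 1 via lambda: add 11, 16.
From 12 via lambda: add 8.
From 16 via lambda: add 9.
No new states can be added; the closed set is {1, 3, 8, 9, 10, 11, 12, 15, 16, 17}.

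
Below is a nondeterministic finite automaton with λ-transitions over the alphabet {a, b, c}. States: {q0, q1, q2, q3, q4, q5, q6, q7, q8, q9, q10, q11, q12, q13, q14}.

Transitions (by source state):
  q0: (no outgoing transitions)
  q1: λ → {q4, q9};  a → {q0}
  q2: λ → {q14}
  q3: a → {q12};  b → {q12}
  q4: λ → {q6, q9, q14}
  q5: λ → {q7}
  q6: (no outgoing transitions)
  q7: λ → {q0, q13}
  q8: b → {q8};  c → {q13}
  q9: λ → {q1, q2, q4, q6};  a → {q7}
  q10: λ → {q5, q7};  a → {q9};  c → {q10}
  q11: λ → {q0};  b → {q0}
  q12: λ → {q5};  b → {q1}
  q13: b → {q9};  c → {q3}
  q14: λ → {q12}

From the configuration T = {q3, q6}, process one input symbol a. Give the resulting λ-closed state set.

{q0, q5, q7, q12, q13}

q3 on a → {q12}.
No a-transition from q6.
Union after reading a: {q12}.
Now take the λ-closure:
From q12 via λ: add q5.
From q5 via λ: add q7.
From q7 via λ: add q0, q13.
No new states can be added; the closed set is {q0, q5, q7, q12, q13}.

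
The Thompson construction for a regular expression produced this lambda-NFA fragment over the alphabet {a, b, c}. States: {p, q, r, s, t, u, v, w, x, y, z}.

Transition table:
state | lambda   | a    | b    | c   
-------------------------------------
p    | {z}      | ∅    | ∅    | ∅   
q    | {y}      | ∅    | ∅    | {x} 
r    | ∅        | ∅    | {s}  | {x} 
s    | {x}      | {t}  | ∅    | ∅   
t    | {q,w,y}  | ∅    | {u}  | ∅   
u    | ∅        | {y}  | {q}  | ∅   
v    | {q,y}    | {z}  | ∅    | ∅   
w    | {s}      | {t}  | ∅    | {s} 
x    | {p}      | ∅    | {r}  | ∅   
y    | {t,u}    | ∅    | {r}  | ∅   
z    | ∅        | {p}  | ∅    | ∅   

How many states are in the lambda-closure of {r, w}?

6

Start with {r, w}.
From w via lambda: add s.
From s via lambda: add x.
From x via lambda: add p.
From p via lambda: add z.
lambda-closure = {p, r, s, w, x, z}, which has 6 states.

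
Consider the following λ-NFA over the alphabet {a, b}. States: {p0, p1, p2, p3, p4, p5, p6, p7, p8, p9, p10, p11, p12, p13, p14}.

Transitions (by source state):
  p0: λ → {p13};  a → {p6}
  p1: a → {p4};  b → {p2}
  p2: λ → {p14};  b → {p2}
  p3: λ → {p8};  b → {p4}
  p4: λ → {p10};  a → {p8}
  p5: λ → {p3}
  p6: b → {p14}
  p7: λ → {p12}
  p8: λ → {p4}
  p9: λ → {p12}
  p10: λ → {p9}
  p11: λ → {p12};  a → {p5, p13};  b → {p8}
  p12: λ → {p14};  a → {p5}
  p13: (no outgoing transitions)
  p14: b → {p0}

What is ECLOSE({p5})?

Start with {p5}.
From p5 via λ: add p3.
From p3 via λ: add p8.
From p8 via λ: add p4.
From p4 via λ: add p10.
From p10 via λ: add p9.
From p9 via λ: add p12.
From p12 via λ: add p14.
No new states can be added; the closed set is {p3, p4, p5, p8, p9, p10, p12, p14}.

{p3, p4, p5, p8, p9, p10, p12, p14}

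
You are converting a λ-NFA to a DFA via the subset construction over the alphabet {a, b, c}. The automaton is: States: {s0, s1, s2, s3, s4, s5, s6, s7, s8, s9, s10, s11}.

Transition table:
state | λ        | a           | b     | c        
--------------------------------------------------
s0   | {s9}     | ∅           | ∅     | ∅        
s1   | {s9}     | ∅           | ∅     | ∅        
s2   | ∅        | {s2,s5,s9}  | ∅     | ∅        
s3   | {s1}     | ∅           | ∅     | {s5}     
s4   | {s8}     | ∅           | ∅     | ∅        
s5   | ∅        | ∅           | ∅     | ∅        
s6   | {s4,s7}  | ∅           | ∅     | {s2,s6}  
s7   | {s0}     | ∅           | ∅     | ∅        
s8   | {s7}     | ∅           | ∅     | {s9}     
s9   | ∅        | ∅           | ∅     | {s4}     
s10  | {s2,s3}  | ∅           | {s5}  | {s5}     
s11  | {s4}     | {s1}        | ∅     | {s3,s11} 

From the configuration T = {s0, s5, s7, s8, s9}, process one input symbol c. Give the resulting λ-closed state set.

{s0, s4, s7, s8, s9}

s8 on c → {s9}.
s9 on c → {s4}.
No c-transition from s0, s5, s7.
Union after reading c: {s4, s9}.
Now take the λ-closure:
From s4 via λ: add s8.
From s8 via λ: add s7.
From s7 via λ: add s0.
No new states can be added; the closed set is {s0, s4, s7, s8, s9}.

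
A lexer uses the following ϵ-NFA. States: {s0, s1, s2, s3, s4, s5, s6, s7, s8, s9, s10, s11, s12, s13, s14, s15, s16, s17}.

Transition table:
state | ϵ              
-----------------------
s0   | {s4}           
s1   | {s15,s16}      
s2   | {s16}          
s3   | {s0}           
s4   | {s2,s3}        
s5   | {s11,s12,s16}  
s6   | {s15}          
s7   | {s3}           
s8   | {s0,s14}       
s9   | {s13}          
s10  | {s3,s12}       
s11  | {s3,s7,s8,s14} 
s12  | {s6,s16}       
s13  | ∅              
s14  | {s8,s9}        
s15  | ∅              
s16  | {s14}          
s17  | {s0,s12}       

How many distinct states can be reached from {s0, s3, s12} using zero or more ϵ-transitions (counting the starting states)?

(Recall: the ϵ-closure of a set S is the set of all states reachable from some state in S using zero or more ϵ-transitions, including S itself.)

12

Start with {s0, s3, s12}.
From s0 via ϵ: add s4.
From s12 via ϵ: add s6, s16.
From s4 via ϵ: add s2.
From s6 via ϵ: add s15.
From s16 via ϵ: add s14.
From s14 via ϵ: add s8, s9.
From s9 via ϵ: add s13.
ϵ-closure = {s0, s2, s3, s4, s6, s8, s9, s12, s13, s14, s15, s16}, which has 12 states.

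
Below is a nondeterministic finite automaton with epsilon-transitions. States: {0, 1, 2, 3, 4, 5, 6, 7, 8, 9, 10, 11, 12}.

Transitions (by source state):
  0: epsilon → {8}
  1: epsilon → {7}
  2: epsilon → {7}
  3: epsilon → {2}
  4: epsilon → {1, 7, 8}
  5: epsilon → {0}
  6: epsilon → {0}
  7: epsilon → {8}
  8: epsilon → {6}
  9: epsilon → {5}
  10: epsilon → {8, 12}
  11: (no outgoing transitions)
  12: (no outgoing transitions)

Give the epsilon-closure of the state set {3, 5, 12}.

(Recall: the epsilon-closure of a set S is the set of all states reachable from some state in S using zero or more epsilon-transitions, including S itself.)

Start with {3, 5, 12}.
From 3 via epsilon: add 2.
From 5 via epsilon: add 0.
From 0 via epsilon: add 8.
From 2 via epsilon: add 7.
From 8 via epsilon: add 6.
No new states can be added; the closed set is {0, 2, 3, 5, 6, 7, 8, 12}.

{0, 2, 3, 5, 6, 7, 8, 12}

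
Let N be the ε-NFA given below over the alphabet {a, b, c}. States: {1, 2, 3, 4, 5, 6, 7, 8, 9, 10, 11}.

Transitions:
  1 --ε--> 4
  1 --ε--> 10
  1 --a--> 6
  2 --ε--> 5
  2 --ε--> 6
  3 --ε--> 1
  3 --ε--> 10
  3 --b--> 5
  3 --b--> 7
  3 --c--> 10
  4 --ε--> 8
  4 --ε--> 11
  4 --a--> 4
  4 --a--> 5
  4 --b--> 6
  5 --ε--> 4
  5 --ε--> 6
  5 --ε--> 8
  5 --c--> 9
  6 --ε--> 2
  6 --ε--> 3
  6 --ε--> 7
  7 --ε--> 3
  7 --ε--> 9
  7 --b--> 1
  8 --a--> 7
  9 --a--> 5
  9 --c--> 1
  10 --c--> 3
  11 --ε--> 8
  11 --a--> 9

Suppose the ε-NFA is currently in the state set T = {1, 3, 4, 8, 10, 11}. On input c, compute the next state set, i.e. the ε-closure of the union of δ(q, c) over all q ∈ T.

{1, 3, 4, 8, 10, 11}

3 on c → {10}.
10 on c → {3}.
No c-transition from 1, 4, 8, 11.
Union after reading c: {3, 10}.
Now take the ε-closure:
From 3 via ε: add 1.
From 1 via ε: add 4.
From 4 via ε: add 8, 11.
No new states can be added; the closed set is {1, 3, 4, 8, 10, 11}.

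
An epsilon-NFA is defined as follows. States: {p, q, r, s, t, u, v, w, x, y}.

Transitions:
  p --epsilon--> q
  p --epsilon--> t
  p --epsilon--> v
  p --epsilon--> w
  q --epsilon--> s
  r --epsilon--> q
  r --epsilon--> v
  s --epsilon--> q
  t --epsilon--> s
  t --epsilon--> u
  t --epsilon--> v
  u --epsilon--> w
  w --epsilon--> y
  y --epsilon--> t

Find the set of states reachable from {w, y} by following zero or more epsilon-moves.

{q, s, t, u, v, w, y}

Start with {w, y}.
From y via epsilon: add t.
From t via epsilon: add s, u, v.
From s via epsilon: add q.
No new states can be added; the closed set is {q, s, t, u, v, w, y}.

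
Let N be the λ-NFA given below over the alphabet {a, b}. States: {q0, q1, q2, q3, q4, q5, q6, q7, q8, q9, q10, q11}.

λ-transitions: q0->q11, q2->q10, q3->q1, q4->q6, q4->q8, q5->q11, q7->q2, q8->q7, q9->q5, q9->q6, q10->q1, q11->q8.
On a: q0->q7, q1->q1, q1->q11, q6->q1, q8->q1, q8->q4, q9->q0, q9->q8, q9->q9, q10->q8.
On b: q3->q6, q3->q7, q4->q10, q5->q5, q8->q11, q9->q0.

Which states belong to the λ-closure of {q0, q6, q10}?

{q0, q1, q2, q6, q7, q8, q10, q11}

Start with {q0, q6, q10}.
From q0 via λ: add q11.
From q10 via λ: add q1.
From q11 via λ: add q8.
From q8 via λ: add q7.
From q7 via λ: add q2.
No new states can be added; the closed set is {q0, q1, q2, q6, q7, q8, q10, q11}.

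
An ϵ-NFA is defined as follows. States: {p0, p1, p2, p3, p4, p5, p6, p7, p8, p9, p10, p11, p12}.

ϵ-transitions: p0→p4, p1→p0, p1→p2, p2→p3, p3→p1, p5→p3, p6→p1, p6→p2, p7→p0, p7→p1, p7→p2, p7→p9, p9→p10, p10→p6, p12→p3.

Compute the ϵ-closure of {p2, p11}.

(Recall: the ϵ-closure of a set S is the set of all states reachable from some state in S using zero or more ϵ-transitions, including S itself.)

{p0, p1, p2, p3, p4, p11}

Start with {p2, p11}.
From p2 via ϵ: add p3.
From p3 via ϵ: add p1.
From p1 via ϵ: add p0.
From p0 via ϵ: add p4.
No new states can be added; the closed set is {p0, p1, p2, p3, p4, p11}.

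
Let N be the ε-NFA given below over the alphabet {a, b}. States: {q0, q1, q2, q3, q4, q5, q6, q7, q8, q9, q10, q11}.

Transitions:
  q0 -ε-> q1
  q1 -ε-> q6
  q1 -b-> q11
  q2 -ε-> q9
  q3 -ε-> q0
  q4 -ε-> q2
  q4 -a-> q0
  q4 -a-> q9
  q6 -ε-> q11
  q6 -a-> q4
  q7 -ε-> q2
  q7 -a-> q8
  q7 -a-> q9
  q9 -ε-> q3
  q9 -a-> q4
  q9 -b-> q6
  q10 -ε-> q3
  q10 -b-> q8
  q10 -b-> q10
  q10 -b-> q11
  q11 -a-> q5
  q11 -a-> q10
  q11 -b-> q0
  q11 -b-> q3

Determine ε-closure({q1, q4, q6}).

{q0, q1, q2, q3, q4, q6, q9, q11}

Start with {q1, q4, q6}.
From q4 via ε: add q2.
From q6 via ε: add q11.
From q2 via ε: add q9.
From q9 via ε: add q3.
From q3 via ε: add q0.
No new states can be added; the closed set is {q0, q1, q2, q3, q4, q6, q9, q11}.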